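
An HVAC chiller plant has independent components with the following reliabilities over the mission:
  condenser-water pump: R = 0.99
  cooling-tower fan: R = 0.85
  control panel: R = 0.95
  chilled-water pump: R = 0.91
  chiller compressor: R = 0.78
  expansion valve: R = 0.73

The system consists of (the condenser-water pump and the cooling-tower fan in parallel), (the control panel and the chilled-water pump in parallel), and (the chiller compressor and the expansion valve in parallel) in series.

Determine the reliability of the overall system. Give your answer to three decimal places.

Parallel (condenser-water pump and cooling-tower fan): 1 − (1 − 0.99000)(1 − 0.85000) = 0.99850
Parallel (control panel and chilled-water pump): 1 − (1 − 0.95000)(1 − 0.91000) = 0.99550
Parallel (chiller compressor and expansion valve): 1 − (1 − 0.78000)(1 − 0.73000) = 0.94060
Series ([0.99850], [0.99550], and [0.94060]): 0.99850 × 0.99550 × 0.94060 = 0.935

0.935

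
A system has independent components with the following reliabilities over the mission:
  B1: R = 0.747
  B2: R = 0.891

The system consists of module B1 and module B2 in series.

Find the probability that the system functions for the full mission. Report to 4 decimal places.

Series (B1 and B2): 0.747000 × 0.891000 = 0.6656

0.6656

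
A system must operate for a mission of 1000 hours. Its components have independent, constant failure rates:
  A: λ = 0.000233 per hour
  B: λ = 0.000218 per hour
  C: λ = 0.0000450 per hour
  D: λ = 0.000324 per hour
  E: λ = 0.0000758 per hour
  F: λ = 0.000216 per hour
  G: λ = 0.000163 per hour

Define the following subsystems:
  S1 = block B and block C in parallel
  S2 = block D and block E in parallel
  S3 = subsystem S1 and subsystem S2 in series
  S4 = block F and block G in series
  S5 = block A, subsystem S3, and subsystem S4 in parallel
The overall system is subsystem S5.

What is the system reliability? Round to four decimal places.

0.9981

R(A) = exp(−0.000233 × 1000) = 0.792154
R(B) = exp(−0.000218 × 1000) = 0.804125
R(C) = exp(−0.0000450 × 1000) = 0.955997
R(D) = exp(−0.000324 × 1000) = 0.723250
R(E) = exp(−0.0000758 × 1000) = 0.927002
R(F) = exp(−0.000216 × 1000) = 0.805735
R(G) = exp(−0.000163 × 1000) = 0.849591
Parallel (B and C): 1 − (1 − 0.804125)(1 − 0.955997) = 0.991381
Parallel (D and E): 1 − (1 − 0.723250)(1 − 0.927002) = 0.979798
Series ([0.991381] and [0.979798]): 0.991381 × 0.979798 = 0.971353
Series (F and G): 0.805735 × 0.849591 = 0.684545
Parallel (A, [0.971353], and [0.684545]): 1 − (1 − 0.792154)(1 − 0.971353)(1 − 0.684545) = 0.9981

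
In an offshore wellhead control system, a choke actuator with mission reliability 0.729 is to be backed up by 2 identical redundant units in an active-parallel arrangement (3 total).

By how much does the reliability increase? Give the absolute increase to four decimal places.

0.2511

R_before = 0.729
R_after = 1 − (1 − 0.729)^3 = 0.9801
ΔR = 0.9801 − 0.729 = 0.2511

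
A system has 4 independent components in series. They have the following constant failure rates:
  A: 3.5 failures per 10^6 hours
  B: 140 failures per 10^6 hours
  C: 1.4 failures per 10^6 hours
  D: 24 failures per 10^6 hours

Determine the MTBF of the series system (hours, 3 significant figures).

5920

Series of exponential components: λ_sys = Σ λ_i
λ_sys = 0.0000035 + 0.00014 + 0.0000014 + 0.000024 = 1.6890e-04 /h
MTBF = 1 / λ_sys = 5920 h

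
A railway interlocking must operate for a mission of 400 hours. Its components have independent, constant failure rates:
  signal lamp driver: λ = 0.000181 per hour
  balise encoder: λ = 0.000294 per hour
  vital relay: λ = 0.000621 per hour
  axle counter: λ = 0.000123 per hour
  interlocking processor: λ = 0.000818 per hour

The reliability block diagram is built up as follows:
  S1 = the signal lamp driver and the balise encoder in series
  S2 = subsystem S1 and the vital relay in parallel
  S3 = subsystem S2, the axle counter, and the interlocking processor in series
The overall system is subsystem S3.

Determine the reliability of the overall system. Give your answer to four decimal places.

R(signal lamp driver) = exp(−0.000181 × 400) = 0.930159
R(balise encoder) = exp(−0.000294 × 400) = 0.889052
R(vital relay) = exp(−0.000621 × 400) = 0.780048
R(axle counter) = exp(−0.000123 × 400) = 0.951991
R(interlocking processor) = exp(−0.000818 × 400) = 0.720940
Series (signal lamp driver and balise encoder): 0.930159 × 0.889052 = 0.826960
Parallel ([0.826960] and vital relay): 1 − (1 − 0.826960)(1 − 0.780048) = 0.961940
Series ([0.961940], axle counter, and interlocking processor): 0.961940 × 0.951991 × 0.720940 = 0.6602

0.6602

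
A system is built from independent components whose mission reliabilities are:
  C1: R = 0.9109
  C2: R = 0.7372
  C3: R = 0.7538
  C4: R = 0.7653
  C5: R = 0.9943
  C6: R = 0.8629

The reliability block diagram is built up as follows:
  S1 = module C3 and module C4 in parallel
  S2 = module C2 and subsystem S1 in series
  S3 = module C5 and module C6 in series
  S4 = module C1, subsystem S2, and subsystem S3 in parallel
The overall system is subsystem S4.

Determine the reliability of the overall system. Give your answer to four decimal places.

Parallel (C3 and C4): 1 − (1 − 0.753800)(1 − 0.765300) = 0.942217
Series (C2 and [0.942217]): 0.737200 × 0.942217 = 0.694602
Series (C5 and C6): 0.994300 × 0.862900 = 0.857981
Parallel (C1, [0.694602], and [0.857981]): 1 − (1 − 0.910900)(1 − 0.694602)(1 − 0.857981) = 0.9961

0.9961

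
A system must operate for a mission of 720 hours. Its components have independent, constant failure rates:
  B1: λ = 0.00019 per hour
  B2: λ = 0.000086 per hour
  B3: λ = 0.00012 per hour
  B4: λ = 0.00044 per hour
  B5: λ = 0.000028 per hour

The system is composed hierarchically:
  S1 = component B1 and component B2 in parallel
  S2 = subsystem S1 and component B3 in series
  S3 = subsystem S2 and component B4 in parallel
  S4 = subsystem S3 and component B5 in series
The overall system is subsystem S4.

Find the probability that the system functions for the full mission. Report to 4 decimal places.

0.9561

R(B1) = exp(−0.00019 × 720) = 0.872145
R(B2) = exp(−0.000086 × 720) = 0.939958
R(B3) = exp(−0.00012 × 720) = 0.917227
R(B4) = exp(−0.00044 × 720) = 0.728476
R(B5) = exp(−0.000028 × 720) = 0.980042
Parallel (B1 and B2): 1 − (1 − 0.872145)(1 − 0.939958) = 0.992323
Series ([0.992323] and B3): 0.992323 × 0.917227 = 0.910185
Parallel ([0.910185] and B4): 1 − (1 − 0.910185)(1 − 0.728476) = 0.975613
Series ([0.975613] and B5): 0.975613 × 0.980042 = 0.9561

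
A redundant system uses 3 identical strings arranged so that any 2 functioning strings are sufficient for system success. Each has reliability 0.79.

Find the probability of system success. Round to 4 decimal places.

0.8862

R = Σ_{i=2}^{3} C(3,i) p^i (1−p)^{3−i} with p = 0.79
C(3,2)·0.79^2·0.21^1 = 0.393183
C(3,3)·0.79^3·0.21^0 = 0.493039
Sum = 0.8862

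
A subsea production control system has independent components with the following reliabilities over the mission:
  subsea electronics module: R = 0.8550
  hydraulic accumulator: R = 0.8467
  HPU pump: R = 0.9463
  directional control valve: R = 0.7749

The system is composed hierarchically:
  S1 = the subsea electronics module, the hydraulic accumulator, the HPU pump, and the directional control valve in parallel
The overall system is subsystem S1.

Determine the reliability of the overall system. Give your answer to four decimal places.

0.9997

Parallel (subsea electronics module, hydraulic accumulator, HPU pump, and directional control valve): 1 − (1 − 0.855000)(1 − 0.846700)(1 − 0.946300)(1 − 0.774900) = 0.9997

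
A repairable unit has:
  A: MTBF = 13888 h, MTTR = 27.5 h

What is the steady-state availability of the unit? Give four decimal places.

0.9980

A(A) = MTBF/(MTBF+MTTR) = 13888/(13888+27.5) = 0.9980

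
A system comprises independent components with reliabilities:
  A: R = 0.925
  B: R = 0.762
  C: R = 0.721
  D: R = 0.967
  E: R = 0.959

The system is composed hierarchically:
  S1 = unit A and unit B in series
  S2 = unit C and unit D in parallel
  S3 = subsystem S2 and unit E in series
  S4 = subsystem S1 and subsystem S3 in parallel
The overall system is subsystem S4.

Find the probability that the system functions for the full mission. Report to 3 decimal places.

Series (A and B): 0.92500 × 0.76200 = 0.70485
Parallel (C and D): 1 − (1 − 0.72100)(1 − 0.96700) = 0.99079
Series ([0.99079] and E): 0.99079 × 0.95900 = 0.95017
Parallel ([0.70485] and [0.95017]): 1 − (1 − 0.70485)(1 − 0.95017) = 0.985

0.985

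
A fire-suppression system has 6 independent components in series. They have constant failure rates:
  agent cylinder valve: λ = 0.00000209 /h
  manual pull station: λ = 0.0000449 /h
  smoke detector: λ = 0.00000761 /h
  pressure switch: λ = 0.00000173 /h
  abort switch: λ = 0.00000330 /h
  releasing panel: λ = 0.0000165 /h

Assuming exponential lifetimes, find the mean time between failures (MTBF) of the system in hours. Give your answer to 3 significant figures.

13100

Series of exponential components: λ_sys = Σ λ_i
λ_sys = 0.00000209 + 0.0000449 + 0.00000761 + 0.00000173 + 0.00000330 + 0.0000165 = 7.6130e-05 /h
MTBF = 1 / λ_sys = 13100 h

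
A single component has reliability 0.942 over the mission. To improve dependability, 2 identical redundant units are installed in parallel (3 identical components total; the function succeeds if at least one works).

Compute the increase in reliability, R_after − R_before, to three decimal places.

R_before = 0.942
R_after = 1 − (1 − 0.942)^3 = 1.000
ΔR = 1.000 − 0.942 = 0.058

0.058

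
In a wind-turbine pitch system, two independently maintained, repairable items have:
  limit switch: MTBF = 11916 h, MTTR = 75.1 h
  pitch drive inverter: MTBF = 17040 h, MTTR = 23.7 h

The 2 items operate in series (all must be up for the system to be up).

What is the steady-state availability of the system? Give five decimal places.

0.99236

A(limit switch) = MTBF/(MTBF+MTTR) = 11916/(11916+75.1) = 0.993737
A(pitch drive inverter) = MTBF/(MTBF+MTTR) = 17040/(17040+23.7) = 0.998611
Series availability: 0.993737 × 0.998611 = 0.99236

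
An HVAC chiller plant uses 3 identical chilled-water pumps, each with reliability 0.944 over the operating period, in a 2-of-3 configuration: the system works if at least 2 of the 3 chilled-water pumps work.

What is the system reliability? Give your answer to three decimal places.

0.991

R = Σ_{i=2}^{3} C(3,i) p^i (1−p)^{3−i} with p = 0.944
C(3,2)·0.944^2·0.056^1 = 0.14971
C(3,3)·0.944^3·0.056^0 = 0.84123
Sum = 0.991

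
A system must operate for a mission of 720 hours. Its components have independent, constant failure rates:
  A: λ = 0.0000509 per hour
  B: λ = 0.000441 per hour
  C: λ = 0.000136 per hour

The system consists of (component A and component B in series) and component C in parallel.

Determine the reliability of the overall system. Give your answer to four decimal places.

R(A) = exp(−0.0000509 × 720) = 0.964015
R(B) = exp(−0.000441 × 720) = 0.727952
R(C) = exp(−0.000136 × 720) = 0.906721
Series (A and B): 0.964015 × 0.727952 = 0.701757
Parallel ([0.701757] and C): 1 − (1 − 0.701757)(1 − 0.906721) = 0.9722

0.9722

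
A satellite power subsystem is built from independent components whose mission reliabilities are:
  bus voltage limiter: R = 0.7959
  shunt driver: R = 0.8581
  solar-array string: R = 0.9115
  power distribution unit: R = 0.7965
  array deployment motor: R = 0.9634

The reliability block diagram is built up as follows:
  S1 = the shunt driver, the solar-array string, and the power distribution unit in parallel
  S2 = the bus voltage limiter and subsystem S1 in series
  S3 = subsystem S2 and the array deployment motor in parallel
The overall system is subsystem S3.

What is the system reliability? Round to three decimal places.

0.992

Parallel (shunt driver, solar-array string, and power distribution unit): 1 − (1 − 0.85810)(1 − 0.91150)(1 − 0.79650) = 0.99744
Series (bus voltage limiter and [0.99744]): 0.79590 × 0.99744 = 0.79386
Parallel ([0.79386] and array deployment motor): 1 − (1 − 0.79386)(1 − 0.96340) = 0.992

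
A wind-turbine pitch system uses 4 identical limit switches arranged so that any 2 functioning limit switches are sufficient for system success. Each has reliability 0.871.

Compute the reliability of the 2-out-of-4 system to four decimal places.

0.9922

R = Σ_{i=2}^{4} C(4,i) p^i (1−p)^{4−i} with p = 0.871
C(4,2)·0.871^2·0.129^2 = 0.075747
C(4,3)·0.871^3·0.129^1 = 0.340961
C(4,4)·0.871^4·0.129^0 = 0.575536
Sum = 0.9922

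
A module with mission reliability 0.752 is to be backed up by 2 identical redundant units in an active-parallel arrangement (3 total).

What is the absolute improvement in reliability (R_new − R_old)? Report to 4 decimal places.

R_before = 0.752
R_after = 1 − (1 − 0.752)^3 = 0.9847
ΔR = 0.9847 − 0.752 = 0.2327

0.2327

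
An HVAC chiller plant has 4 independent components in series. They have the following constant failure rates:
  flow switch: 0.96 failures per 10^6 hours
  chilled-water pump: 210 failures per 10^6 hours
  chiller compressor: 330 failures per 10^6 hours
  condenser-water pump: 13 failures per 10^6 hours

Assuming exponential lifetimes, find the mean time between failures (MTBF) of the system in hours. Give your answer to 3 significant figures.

Series of exponential components: λ_sys = Σ λ_i
λ_sys = 0.00000096 + 0.00021 + 0.00033 + 0.000013 = 5.5396e-04 /h
MTBF = 1 / λ_sys = 1810 h

1810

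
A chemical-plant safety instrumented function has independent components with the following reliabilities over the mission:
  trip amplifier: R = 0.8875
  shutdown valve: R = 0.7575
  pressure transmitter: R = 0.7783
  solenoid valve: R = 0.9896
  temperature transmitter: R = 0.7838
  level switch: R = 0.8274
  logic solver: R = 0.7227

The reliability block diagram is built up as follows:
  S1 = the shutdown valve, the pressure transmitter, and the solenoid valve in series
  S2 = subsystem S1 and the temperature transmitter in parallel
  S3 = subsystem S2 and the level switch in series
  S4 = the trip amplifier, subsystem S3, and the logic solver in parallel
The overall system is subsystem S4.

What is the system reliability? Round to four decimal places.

Series (shutdown valve, pressure transmitter, and solenoid valve): 0.757500 × 0.778300 × 0.989600 = 0.583431
Parallel ([0.583431] and temperature transmitter): 1 − (1 − 0.583431)(1 − 0.783800) = 0.909938
Series ([0.909938] and level switch): 0.909938 × 0.827400 = 0.752883
Parallel (trip amplifier, [0.752883], and logic solver): 1 − (1 − 0.887500)(1 − 0.752883)(1 − 0.722700) = 0.9923

0.9923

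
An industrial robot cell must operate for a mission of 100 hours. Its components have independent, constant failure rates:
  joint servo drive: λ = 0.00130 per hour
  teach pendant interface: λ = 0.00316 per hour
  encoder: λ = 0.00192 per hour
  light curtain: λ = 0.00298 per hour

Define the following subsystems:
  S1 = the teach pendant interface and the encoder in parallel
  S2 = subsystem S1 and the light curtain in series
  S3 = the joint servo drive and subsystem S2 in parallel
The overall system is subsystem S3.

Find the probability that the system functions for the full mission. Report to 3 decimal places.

R(joint servo drive) = exp(−0.00130 × 100) = 0.87810
R(teach pendant interface) = exp(−0.00316 × 100) = 0.72906
R(encoder) = exp(−0.00192 × 100) = 0.82531
R(light curtain) = exp(−0.00298 × 100) = 0.74230
Parallel (teach pendant interface and encoder): 1 − (1 − 0.72906)(1 − 0.82531) = 0.95267
Series ([0.95267] and light curtain): 0.95267 × 0.74230 = 0.70717
Parallel (joint servo drive and [0.70717]): 1 − (1 − 0.87810)(1 − 0.70717) = 0.964

0.964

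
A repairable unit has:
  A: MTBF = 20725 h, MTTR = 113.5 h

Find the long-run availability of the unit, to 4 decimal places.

A(A) = MTBF/(MTBF+MTTR) = 20725/(20725+113.5) = 0.9946

0.9946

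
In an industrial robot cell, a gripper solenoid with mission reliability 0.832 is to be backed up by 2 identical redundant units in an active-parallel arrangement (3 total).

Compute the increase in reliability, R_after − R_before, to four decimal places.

0.1633

R_before = 0.832
R_after = 1 − (1 − 0.832)^3 = 0.9953
ΔR = 0.9953 − 0.832 = 0.1633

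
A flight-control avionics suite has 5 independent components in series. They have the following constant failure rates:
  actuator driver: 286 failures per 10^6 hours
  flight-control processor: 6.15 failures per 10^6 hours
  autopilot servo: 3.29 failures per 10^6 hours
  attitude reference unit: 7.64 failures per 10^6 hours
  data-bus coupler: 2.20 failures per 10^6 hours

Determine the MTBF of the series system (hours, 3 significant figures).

3280

Series of exponential components: λ_sys = Σ λ_i
λ_sys = 0.000286 + 0.00000615 + 0.00000329 + 0.00000764 + 0.00000220 = 3.0528e-04 /h
MTBF = 1 / λ_sys = 3280 h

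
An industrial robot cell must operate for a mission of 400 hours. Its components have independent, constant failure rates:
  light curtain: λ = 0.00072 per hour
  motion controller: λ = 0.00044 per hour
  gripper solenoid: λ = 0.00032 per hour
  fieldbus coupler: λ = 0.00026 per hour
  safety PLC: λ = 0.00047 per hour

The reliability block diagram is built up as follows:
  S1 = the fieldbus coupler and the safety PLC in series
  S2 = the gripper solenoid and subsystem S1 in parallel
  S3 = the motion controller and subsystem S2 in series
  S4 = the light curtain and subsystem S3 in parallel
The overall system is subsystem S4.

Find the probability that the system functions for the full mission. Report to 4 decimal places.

0.9532

R(light curtain) = exp(−0.00072 × 400) = 0.749762
R(motion controller) = exp(−0.00044 × 400) = 0.838618
R(gripper solenoid) = exp(−0.00032 × 400) = 0.879853
R(fieldbus coupler) = exp(−0.00026 × 400) = 0.901225
R(safety PLC) = exp(−0.00047 × 400) = 0.828615
Series (fieldbus coupler and safety PLC): 0.901225 × 0.828615 = 0.746769
Parallel (gripper solenoid and [0.746769]): 1 − (1 − 0.879853)(1 − 0.746769) = 0.969575
Series (motion controller and [0.969575]): 0.838618 × 0.969575 = 0.813103
Parallel (light curtain and [0.813103]): 1 − (1 − 0.749762)(1 − 0.813103) = 0.9532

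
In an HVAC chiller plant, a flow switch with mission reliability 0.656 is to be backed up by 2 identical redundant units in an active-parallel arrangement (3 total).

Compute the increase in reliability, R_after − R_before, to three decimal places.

R_before = 0.656
R_after = 1 − (1 − 0.656)^3 = 0.959
ΔR = 0.959 − 0.656 = 0.303

0.303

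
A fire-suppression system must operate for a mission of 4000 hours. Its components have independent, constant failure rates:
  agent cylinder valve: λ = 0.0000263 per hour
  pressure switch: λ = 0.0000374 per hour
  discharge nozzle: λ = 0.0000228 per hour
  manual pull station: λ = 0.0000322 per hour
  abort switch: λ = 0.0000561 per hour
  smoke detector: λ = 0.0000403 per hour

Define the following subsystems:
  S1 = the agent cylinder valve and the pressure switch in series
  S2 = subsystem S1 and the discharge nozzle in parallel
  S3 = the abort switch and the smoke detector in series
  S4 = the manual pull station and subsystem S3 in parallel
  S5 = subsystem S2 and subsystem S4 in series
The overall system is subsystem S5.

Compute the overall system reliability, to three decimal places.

0.942

R(agent cylinder valve) = exp(−0.0000263 × 4000) = 0.90014
R(pressure switch) = exp(−0.0000374 × 4000) = 0.86105
R(discharge nozzle) = exp(−0.0000228 × 4000) = 0.91284
R(manual pull station) = exp(−0.0000322 × 4000) = 0.87915
R(abort switch) = exp(−0.0000561 × 4000) = 0.79900
R(smoke detector) = exp(−0.0000403 × 4000) = 0.85112
Series (agent cylinder valve and pressure switch): 0.90014 × 0.86105 = 0.77507
Parallel ([0.77507] and discharge nozzle): 1 − (1 − 0.77507)(1 − 0.91284) = 0.98040
Series (abort switch and smoke detector): 0.79900 × 0.85112 = 0.68004
Parallel (manual pull station and [0.68004]): 1 − (1 − 0.87915)(1 − 0.68004) = 0.96133
Series ([0.98040] and [0.96133]): 0.98040 × 0.96133 = 0.942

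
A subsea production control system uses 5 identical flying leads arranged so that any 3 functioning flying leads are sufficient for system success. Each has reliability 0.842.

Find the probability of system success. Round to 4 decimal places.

0.9693

R = Σ_{i=3}^{5} C(5,i) p^i (1−p)^{5−i} with p = 0.842
C(5,3)·0.842^3·0.158^2 = 0.149022
C(5,4)·0.842^4·0.158^1 = 0.397078
C(5,5)·0.842^5·0.158^0 = 0.423214
Sum = 0.9693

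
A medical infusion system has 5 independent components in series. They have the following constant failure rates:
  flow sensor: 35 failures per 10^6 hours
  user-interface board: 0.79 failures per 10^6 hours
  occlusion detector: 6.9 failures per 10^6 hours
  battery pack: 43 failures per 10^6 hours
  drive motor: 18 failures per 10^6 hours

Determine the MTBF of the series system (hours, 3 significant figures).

Series of exponential components: λ_sys = Σ λ_i
λ_sys = 0.000035 + 0.00000079 + 0.0000069 + 0.000043 + 0.000018 = 1.0369e-04 /h
MTBF = 1 / λ_sys = 9640 h

9640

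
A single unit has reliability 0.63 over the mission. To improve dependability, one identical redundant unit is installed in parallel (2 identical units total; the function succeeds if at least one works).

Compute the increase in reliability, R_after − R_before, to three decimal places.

R_before = 0.63
R_after = 1 − (1 − 0.63)^2 = 0.863
ΔR = 0.863 − 0.63 = 0.233

0.233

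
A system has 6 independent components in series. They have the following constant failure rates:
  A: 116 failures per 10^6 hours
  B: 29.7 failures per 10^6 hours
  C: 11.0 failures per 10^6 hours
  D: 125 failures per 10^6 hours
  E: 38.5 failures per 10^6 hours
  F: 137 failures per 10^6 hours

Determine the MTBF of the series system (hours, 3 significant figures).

Series of exponential components: λ_sys = Σ λ_i
λ_sys = 0.000116 + 0.0000297 + 0.0000110 + 0.000125 + 0.0000385 + 0.000137 = 4.5720e-04 /h
MTBF = 1 / λ_sys = 2190 h

2190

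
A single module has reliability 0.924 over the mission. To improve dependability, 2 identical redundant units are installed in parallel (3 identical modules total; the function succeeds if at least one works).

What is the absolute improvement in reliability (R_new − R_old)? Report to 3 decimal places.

0.076

R_before = 0.924
R_after = 1 − (1 − 0.924)^3 = 1.000
ΔR = 1.000 − 0.924 = 0.076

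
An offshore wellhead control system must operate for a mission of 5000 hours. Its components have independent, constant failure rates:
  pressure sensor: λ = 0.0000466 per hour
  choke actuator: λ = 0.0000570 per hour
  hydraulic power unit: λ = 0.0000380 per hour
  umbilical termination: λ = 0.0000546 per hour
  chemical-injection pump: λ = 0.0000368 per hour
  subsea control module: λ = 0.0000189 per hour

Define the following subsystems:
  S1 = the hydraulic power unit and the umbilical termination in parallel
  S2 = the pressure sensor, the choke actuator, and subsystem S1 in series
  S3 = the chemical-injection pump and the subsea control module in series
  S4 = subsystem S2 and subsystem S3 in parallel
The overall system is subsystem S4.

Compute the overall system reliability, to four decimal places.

R(pressure sensor) = exp(−0.0000466 × 5000) = 0.792154
R(choke actuator) = exp(−0.0000570 × 5000) = 0.752014
R(hydraulic power unit) = exp(−0.0000380 × 5000) = 0.826959
R(umbilical termination) = exp(−0.0000546 × 5000) = 0.761093
R(chemical-injection pump) = exp(−0.0000368 × 5000) = 0.831936
R(subsea control module) = exp(−0.0000189 × 5000) = 0.909828
Parallel (hydraulic power unit and umbilical termination): 1 − (1 − 0.826959)(1 − 0.761093) = 0.958659
Series (pressure sensor, choke actuator, and [0.958659]): 0.792154 × 0.752014 × 0.958659 = 0.571084
Series (chemical-injection pump and subsea control module): 0.831936 × 0.909828 = 0.756919
Parallel ([0.571084] and [0.756919]): 1 − (1 − 0.571084)(1 − 0.756919) = 0.8957

0.8957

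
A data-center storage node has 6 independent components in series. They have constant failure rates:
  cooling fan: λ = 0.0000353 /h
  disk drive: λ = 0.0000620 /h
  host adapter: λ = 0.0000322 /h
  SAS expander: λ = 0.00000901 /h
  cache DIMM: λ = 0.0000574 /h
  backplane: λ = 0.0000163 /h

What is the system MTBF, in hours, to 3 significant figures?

4710

Series of exponential components: λ_sys = Σ λ_i
λ_sys = 0.0000353 + 0.0000620 + 0.0000322 + 0.00000901 + 0.0000574 + 0.0000163 = 2.1221e-04 /h
MTBF = 1 / λ_sys = 4710 h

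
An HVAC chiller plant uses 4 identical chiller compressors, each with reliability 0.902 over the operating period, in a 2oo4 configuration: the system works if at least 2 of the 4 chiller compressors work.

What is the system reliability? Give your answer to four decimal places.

0.9965

R = Σ_{i=2}^{4} C(4,i) p^i (1−p)^{4−i} with p = 0.902
C(4,2)·0.902^2·0.098^2 = 0.046883
C(4,3)·0.902^3·0.098^1 = 0.287677
C(4,4)·0.902^4·0.098^0 = 0.661951
Sum = 0.9965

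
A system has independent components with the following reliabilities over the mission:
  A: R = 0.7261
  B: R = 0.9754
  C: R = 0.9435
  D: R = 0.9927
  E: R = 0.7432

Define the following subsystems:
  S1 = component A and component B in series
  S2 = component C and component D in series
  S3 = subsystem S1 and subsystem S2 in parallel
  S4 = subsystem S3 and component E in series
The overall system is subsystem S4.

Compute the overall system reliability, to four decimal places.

Series (A and B): 0.726100 × 0.975400 = 0.708238
Series (C and D): 0.943500 × 0.992700 = 0.936612
Parallel ([0.708238] and [0.936612]): 1 − (1 − 0.708238)(1 − 0.936612) = 0.981506
Series ([0.981506] and E): 0.981506 × 0.743200 = 0.7295

0.7295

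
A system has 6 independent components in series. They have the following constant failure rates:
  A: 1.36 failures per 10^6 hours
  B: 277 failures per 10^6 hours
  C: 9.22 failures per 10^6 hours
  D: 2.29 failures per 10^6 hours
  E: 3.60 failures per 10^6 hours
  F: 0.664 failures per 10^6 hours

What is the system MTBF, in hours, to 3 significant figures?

Series of exponential components: λ_sys = Σ λ_i
λ_sys = 0.00000136 + 0.000277 + 0.00000922 + 0.00000229 + 0.00000360 + 0.000000664 = 2.9413e-04 /h
MTBF = 1 / λ_sys = 3400 h

3400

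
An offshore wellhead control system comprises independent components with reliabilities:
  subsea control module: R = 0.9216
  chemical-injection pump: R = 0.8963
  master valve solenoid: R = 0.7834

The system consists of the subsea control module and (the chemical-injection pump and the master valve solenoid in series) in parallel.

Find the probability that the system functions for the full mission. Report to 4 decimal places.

Series (chemical-injection pump and master valve solenoid): 0.896300 × 0.783400 = 0.702161
Parallel (subsea control module and [0.702161]): 1 − (1 − 0.921600)(1 − 0.702161) = 0.9766

0.9766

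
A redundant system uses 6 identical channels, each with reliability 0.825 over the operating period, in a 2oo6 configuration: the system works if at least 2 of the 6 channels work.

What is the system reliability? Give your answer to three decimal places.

R = Σ_{i=2}^{6} C(6,i) p^i (1−p)^{6−i} with p = 0.825
C(6,2)·0.825^2·0.175^4 = 0.00958
C(6,3)·0.825^3·0.175^3 = 0.06019
C(6,4)·0.825^4·0.175^2 = 0.21281
C(6,5)·0.825^5·0.175^1 = 0.40129
C(6,6)·0.825^6·0.175^0 = 0.31530
Sum = 0.999

0.999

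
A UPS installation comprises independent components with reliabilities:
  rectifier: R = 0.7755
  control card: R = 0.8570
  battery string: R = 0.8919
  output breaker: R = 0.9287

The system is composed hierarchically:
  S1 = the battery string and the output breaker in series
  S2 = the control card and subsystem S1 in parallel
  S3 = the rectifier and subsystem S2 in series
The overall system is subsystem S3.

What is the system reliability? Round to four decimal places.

0.7565

Series (battery string and output breaker): 0.891900 × 0.928700 = 0.828308
Parallel (control card and [0.828308]): 1 − (1 − 0.857000)(1 − 0.828308) = 0.975448
Series (rectifier and [0.975448]): 0.775500 × 0.975448 = 0.7565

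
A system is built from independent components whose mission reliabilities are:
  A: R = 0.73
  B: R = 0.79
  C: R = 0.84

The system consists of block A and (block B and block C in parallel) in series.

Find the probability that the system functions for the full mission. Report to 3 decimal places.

Parallel (B and C): 1 − (1 − 0.79000)(1 − 0.84000) = 0.96640
Series (A and [0.96640]): 0.73000 × 0.96640 = 0.705

0.705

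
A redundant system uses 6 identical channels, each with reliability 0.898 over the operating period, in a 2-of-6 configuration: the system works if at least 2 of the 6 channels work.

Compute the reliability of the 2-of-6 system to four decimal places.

0.9999

R = Σ_{i=2}^{6} C(6,i) p^i (1−p)^{6−i} with p = 0.898
C(6,2)·0.898^2·0.102^4 = 0.001309
C(6,3)·0.898^3·0.102^3 = 0.015369
C(6,4)·0.898^4·0.102^2 = 0.101484
C(6,5)·0.898^5·0.102^1 = 0.357382
C(6,6)·0.898^6·0.102^0 = 0.524394
Sum = 0.9999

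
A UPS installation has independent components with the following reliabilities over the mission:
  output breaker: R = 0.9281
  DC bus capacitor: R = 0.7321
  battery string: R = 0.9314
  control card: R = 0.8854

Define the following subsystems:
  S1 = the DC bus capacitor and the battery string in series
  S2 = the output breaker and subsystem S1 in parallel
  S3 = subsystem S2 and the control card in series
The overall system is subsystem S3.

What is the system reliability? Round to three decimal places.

0.865

Series (DC bus capacitor and battery string): 0.73210 × 0.93140 = 0.68188
Parallel (output breaker and [0.68188]): 1 − (1 − 0.92810)(1 − 0.68188) = 0.97713
Series ([0.97713] and control card): 0.97713 × 0.88540 = 0.865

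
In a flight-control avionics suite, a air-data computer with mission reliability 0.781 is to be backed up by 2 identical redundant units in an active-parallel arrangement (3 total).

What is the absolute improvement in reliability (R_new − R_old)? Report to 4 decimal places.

R_before = 0.781
R_after = 1 − (1 − 0.781)^3 = 0.9895
ΔR = 0.9895 − 0.781 = 0.2085

0.2085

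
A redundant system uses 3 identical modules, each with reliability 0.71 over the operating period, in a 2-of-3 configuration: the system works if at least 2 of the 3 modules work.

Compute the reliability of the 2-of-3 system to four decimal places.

R = Σ_{i=2}^{3} C(3,i) p^i (1−p)^{3−i} with p = 0.71
C(3,2)·0.71^2·0.29^1 = 0.438567
C(3,3)·0.71^3·0.29^0 = 0.357911
Sum = 0.7965

0.7965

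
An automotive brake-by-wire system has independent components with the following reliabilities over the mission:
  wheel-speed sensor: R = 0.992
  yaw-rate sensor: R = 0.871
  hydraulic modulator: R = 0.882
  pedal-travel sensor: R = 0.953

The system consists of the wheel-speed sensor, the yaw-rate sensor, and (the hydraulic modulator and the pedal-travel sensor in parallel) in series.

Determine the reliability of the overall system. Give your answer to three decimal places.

0.859

Parallel (hydraulic modulator and pedal-travel sensor): 1 − (1 − 0.88200)(1 − 0.95300) = 0.99445
Series (wheel-speed sensor, yaw-rate sensor, and [0.99445]): 0.99200 × 0.87100 × 0.99445 = 0.859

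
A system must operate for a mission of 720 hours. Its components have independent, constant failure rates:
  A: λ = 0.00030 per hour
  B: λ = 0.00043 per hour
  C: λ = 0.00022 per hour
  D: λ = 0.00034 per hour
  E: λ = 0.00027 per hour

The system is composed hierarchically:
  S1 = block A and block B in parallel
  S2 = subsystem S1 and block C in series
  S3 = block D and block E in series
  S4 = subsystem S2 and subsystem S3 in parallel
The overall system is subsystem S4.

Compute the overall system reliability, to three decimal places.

R(A) = exp(−0.00030 × 720) = 0.80574
R(B) = exp(−0.00043 × 720) = 0.73374
R(C) = exp(−0.00022 × 720) = 0.85351
R(D) = exp(−0.00034 × 720) = 0.78286
R(E) = exp(−0.00027 × 720) = 0.82333
Parallel (A and B): 1 − (1 − 0.80574)(1 − 0.73374) = 0.94828
Series ([0.94828] and C): 0.94828 × 0.85351 = 0.80937
Series (D and E): 0.78286 × 0.82333 = 0.64455
Parallel ([0.80937] and [0.64455]): 1 − (1 − 0.80937)(1 − 0.64455) = 0.932

0.932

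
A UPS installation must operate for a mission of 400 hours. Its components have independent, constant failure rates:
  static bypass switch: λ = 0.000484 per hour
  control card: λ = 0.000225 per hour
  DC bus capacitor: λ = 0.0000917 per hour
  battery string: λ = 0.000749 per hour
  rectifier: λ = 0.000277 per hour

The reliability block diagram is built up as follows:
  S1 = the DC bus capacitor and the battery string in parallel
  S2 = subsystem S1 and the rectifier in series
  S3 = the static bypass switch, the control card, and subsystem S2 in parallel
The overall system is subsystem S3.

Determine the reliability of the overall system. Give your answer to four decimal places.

R(static bypass switch) = exp(−0.000484 × 400) = 0.823987
R(control card) = exp(−0.000225 × 400) = 0.913931
R(DC bus capacitor) = exp(−0.0000917 × 400) = 0.963985
R(battery string) = exp(−0.000749 × 400) = 0.741115
R(rectifier) = exp(−0.000277 × 400) = 0.895118
Parallel (DC bus capacitor and battery string): 1 − (1 − 0.963985)(1 − 0.741115) = 0.990676
Series ([0.990676] and rectifier): 0.990676 × 0.895118 = 0.886772
Parallel (static bypass switch, control card, and [0.886772]): 1 − (1 − 0.823987)(1 − 0.913931)(1 − 0.886772) = 0.9983

0.9983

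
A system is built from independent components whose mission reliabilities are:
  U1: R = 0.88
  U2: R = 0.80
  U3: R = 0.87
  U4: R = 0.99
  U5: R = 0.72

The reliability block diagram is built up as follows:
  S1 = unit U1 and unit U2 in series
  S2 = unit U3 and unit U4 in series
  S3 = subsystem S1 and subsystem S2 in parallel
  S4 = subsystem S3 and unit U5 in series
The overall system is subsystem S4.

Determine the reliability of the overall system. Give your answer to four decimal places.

Series (U1 and U2): 0.880000 × 0.800000 = 0.704000
Series (U3 and U4): 0.870000 × 0.990000 = 0.861300
Parallel ([0.704000] and [0.861300]): 1 − (1 − 0.704000)(1 − 0.861300) = 0.958945
Series ([0.958945] and U5): 0.958945 × 0.720000 = 0.6904

0.6904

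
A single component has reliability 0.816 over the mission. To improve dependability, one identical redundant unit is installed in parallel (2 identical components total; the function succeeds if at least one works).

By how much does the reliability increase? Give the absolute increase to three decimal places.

R_before = 0.816
R_after = 1 − (1 − 0.816)^2 = 0.966
ΔR = 0.966 − 0.816 = 0.150

0.150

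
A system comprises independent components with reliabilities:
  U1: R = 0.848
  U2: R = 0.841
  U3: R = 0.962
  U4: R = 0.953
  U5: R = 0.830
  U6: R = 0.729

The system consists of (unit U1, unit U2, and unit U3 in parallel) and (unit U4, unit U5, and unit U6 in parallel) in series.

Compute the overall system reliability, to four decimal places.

Parallel (U1, U2, and U3): 1 − (1 − 0.848000)(1 − 0.841000)(1 − 0.962000) = 0.999082
Parallel (U4, U5, and U6): 1 − (1 − 0.953000)(1 − 0.830000)(1 − 0.729000) = 0.997835
Series ([0.999082] and [0.997835]): 0.999082 × 0.997835 = 0.9969

0.9969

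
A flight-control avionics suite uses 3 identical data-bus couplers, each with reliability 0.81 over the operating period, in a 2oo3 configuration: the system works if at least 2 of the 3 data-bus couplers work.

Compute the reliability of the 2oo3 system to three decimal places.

R = Σ_{i=2}^{3} C(3,i) p^i (1−p)^{3−i} with p = 0.81
C(3,2)·0.81^2·0.19^1 = 0.37398
C(3,3)·0.81^3·0.19^0 = 0.53144
Sum = 0.905

0.905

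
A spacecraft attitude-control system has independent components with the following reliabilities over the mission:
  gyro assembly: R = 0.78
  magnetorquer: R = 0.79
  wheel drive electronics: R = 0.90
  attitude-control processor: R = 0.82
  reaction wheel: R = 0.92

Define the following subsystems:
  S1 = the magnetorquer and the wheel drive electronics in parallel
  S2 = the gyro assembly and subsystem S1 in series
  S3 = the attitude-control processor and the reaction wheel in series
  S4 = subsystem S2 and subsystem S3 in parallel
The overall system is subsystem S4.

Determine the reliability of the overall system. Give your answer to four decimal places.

Parallel (magnetorquer and wheel drive electronics): 1 − (1 − 0.790000)(1 − 0.900000) = 0.979000
Series (gyro assembly and [0.979000]): 0.780000 × 0.979000 = 0.763620
Series (attitude-control processor and reaction wheel): 0.820000 × 0.920000 = 0.754400
Parallel ([0.763620] and [0.754400]): 1 − (1 − 0.763620)(1 − 0.754400) = 0.9419

0.9419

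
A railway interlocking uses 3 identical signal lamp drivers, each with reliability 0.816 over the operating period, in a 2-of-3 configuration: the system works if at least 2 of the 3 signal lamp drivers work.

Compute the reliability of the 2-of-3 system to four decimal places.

R = Σ_{i=2}^{3} C(3,i) p^i (1−p)^{3−i} with p = 0.816
C(3,2)·0.816^2·0.184^1 = 0.367553
C(3,3)·0.816^3·0.184^0 = 0.543338
Sum = 0.9109

0.9109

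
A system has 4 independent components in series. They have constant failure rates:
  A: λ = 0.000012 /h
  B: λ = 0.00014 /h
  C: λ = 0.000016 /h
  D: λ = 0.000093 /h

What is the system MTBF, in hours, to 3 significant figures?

3830

Series of exponential components: λ_sys = Σ λ_i
λ_sys = 0.000012 + 0.00014 + 0.000016 + 0.000093 = 2.6100e-04 /h
MTBF = 1 / λ_sys = 3830 h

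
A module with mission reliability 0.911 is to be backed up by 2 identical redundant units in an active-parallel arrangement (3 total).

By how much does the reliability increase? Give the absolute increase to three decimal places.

0.088

R_before = 0.911
R_after = 1 − (1 − 0.911)^3 = 0.999
ΔR = 0.999 − 0.911 = 0.088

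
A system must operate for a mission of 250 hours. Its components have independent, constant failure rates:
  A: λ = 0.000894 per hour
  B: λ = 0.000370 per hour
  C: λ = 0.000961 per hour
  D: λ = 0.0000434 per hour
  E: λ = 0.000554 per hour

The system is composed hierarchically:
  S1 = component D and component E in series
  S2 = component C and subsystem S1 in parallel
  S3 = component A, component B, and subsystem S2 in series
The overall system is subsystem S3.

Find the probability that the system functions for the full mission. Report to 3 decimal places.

0.707

R(A) = exp(−0.000894 × 250) = 0.79971
R(B) = exp(−0.000370 × 250) = 0.91165
R(C) = exp(−0.000961 × 250) = 0.78643
R(D) = exp(−0.0000434 × 250) = 0.98921
R(E) = exp(−0.000554 × 250) = 0.87066
Series (D and E): 0.98921 × 0.87066 = 0.86127
Parallel (C and [0.86127]): 1 − (1 − 0.78643)(1 − 0.86127) = 0.97037
Series (A, B, and [0.97037]): 0.79971 × 0.91165 × 0.97037 = 0.707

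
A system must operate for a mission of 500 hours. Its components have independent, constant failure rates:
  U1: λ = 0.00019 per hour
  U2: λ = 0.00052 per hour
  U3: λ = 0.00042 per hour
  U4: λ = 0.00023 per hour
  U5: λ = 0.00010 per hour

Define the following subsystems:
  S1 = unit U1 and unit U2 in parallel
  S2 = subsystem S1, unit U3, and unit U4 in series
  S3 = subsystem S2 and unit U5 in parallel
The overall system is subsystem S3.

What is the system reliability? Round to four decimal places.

R(U1) = exp(−0.00019 × 500) = 0.909373
R(U2) = exp(−0.00052 × 500) = 0.771052
R(U3) = exp(−0.00042 × 500) = 0.810584
R(U4) = exp(−0.00023 × 500) = 0.891366
R(U5) = exp(−0.00010 × 500) = 0.951229
Parallel (U1 and U2): 1 − (1 − 0.909373)(1 − 0.771052) = 0.979251
Series ([0.979251], U3, and U4): 0.979251 × 0.810584 × 0.891366 = 0.707535
Parallel ([0.707535] and U5): 1 − (1 − 0.707535)(1 − 0.951229) = 0.9857

0.9857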